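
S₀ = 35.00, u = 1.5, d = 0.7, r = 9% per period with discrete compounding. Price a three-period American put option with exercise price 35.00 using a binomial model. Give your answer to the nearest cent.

Risk-neutral probability p = (1 + 0.09 − 0.7)/(1.5 − 0.7) = 0.3900/0.8000 = 0.4875
Terminal stock prices: S_uuu = 118.1, S_uud = 55.12, S_udd = 25.72, S_ddd = 12
Terminal payoffs (K − S): max(-83.12, 0) = 0, max(-20.12, 0) = 0, max(9.275, 0) = 9.275, max(23, 0) = 23
Node uu (S = 78.75): continuation = 1/1.09·[0.4875·0.0000 + 0.5125·0.0000] = 0.0000; exercise value = 0.0000 ≤ continuation, so V_uu = 0.0000
Node ud (S = 36.75): continuation = 1/1.09·[0.4875·0.0000 + 0.5125·9.2750] = 4.3610; exercise value = 0.0000 ≤ continuation, so V_ud = 4.3610
Node dd (S = 17.15): continuation = 1/1.09·[0.4875·9.2750 + 0.5125·22.9950] = 14.9601; exercise value = 17.8500 > continuation, so V_dd = 17.8500 (exercise)
Node u (S = 52.5): continuation = 1/1.09·[0.4875·0.0000 + 0.5125·4.3610] = 2.0504; exercise value = 0.0000 ≤ continuation, so V_u = 2.0504
Node d (S = 24.5): continuation = 1/1.09·[0.4875·4.3610 + 0.5125·17.8500] = 10.3432; exercise value = 10.5000 > continuation, so V_d = 10.5000 (exercise)
Node 0 (S = 35): continuation = 1/1.09·[0.4875·2.0504 + 0.5125·10.5000] = 5.8540; exercise value = 0.0000 ≤ continuation, so V_0 = 5.8540

5.85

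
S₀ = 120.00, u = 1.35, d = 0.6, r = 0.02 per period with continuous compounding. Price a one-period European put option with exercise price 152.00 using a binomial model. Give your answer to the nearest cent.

Risk-neutral probability p = (e^0.02 − 0.6)/(1.35 − 0.6) = 0.4202/0.7500 = 0.5603
Terminal stock prices: S_u = 162, S_d = 72
Terminal payoffs (K − S): max(-10, 0) = 0, max(80, 0) = 80
Node 0 (S = 120): V_0 = e^(−0.02)·[0.5603·0.0000 + 0.4397·80.0000] = 34.4819

34.48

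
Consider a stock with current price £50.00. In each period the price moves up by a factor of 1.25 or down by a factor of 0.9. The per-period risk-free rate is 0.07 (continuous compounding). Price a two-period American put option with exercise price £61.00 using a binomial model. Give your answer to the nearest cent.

£11.00

Risk-neutral probability p = (e^0.07 − 0.9)/(1.25 − 0.9) = 0.1725/0.3500 = 0.4929
Terminal stock prices: S_uu = 78.12, S_ud = 56.25, S_dd = 40.5
Terminal payoffs (K − S): max(-17.12, 0) = 0, max(4.75, 0) = 4.75, max(20.5, 0) = 20.5
Node u (S = 62.5): continuation = e^(−0.07)·[0.4929·0.0000 + 0.5071·4.7500] = 2.2460; exercise value = 0.0000 ≤ continuation, so V_u = 2.2460
Node d (S = 45): continuation = e^(−0.07)·[0.4929·4.7500 + 0.5071·20.5000] = 11.8760; exercise value = 16.0000 > continuation, so V_d = 16.0000 (exercise)
Node 0 (S = 50): continuation = e^(−0.07)·[0.4929·2.2460 + 0.5071·16.0000] = 8.5975; exercise value = 11.0000 > continuation, so V_0 = 11.0000 (exercise)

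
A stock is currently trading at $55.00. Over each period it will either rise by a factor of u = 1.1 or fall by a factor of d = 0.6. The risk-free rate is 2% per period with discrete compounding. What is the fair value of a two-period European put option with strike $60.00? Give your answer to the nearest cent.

$7.11

Risk-neutral probability p = (1 + 0.02 − 0.6)/(1.1 − 0.6) = 0.4200/0.5000 = 0.8400
Terminal stock prices: S_uu = 66.55, S_ud = 36.3, S_dd = 19.8
Terminal payoffs (K − S): max(-6.55, 0) = 0, max(23.7, 0) = 23.7, max(40.2, 0) = 40.2
Node u (S = 60.5): V_u = 1/1.02·[0.8400·0.0000 + 0.1600·23.7000] = 3.7176
Node d (S = 33): V_d = 1/1.02·[0.8400·23.7000 + 0.1600·40.2000] = 25.8235
Node 0 (S = 55): V_0 = 1/1.02·[0.8400·3.7176 + 0.1600·25.8235] = 7.1123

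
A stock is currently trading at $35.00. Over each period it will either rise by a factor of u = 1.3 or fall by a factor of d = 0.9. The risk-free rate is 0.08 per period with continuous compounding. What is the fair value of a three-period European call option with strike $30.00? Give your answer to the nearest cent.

$11.96

Risk-neutral probability p = (e^0.08 − 0.9)/(1.3 − 0.9) = 0.1833/0.4000 = 0.4582
Terminal stock prices: S_uuu = 76.89, S_uud = 53.24, S_udd = 36.86, S_ddd = 25.52
Terminal payoffs (S − K): max(46.89, 0) = 46.89, max(23.24, 0) = 23.24, max(6.855, 0) = 6.855, max(-4.485, 0) = 0
Node uu (S = 59.15): V_uu = e^(−0.08)·[0.4582·46.8950 + 0.5418·23.2350] = 31.4565
Node ud (S = 40.95): V_ud = e^(−0.08)·[0.4582·23.2350 + 0.5418·6.8550] = 13.2565
Node dd (S = 28.35): V_dd = e^(−0.08)·[0.4582·6.8550 + 0.5418·0.0000] = 2.8996
Node u (S = 45.5): V_u = e^(−0.08)·[0.4582·31.4565 + 0.5418·13.2565] = 19.9357
Node d (S = 31.5): V_d = e^(−0.08)·[0.4582·13.2565 + 0.5418·2.8996] = 7.0575
Node 0 (S = 35): V_0 = e^(−0.08)·[0.4582·19.9357 + 0.5418·7.0575] = 11.9622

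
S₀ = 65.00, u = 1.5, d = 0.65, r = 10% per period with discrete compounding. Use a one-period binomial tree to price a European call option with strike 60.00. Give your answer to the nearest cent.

18.05

Risk-neutral probability p = (1 + 0.1 − 0.65)/(1.5 − 0.65) = 0.4500/0.8500 = 0.5294
Terminal stock prices: S_u = 97.5, S_d = 42.25
Terminal payoffs (S − K): max(37.5, 0) = 37.5, max(-17.75, 0) = 0
Node 0 (S = 65): V_0 = 1/1.1·[0.5294·37.5000 + 0.4706·0.0000] = 18.0481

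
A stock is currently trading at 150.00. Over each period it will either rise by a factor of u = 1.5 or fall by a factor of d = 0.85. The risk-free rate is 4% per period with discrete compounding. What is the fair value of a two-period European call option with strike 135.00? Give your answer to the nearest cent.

Risk-neutral probability p = (1 + 0.04 − 0.85)/(1.5 − 0.85) = 0.1900/0.6500 = 0.2923
Terminal stock prices: S_uu = 337.5, S_ud = 191.2, S_dd = 108.4
Terminal payoffs (S − K): max(202.5, 0) = 202.5, max(56.25, 0) = 56.25, max(-26.63, 0) = 0
Node u (S = 225): V_u = 1/1.04·[0.2923·202.5000 + 0.7077·56.2500] = 95.1923
Node d (S = 127.5): V_d = 1/1.04·[0.2923·56.2500 + 0.7077·0.0000] = 15.8099
Node 0 (S = 150): V_0 = 1/1.04·[0.2923·95.1923 + 0.7077·15.8099] = 37.5135

37.51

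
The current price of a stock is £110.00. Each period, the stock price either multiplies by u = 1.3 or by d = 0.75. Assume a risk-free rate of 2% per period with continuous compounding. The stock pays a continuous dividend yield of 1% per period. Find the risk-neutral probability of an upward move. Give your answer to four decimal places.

Per-period risk-free factor R = e^0.02 = 1.0202; dividend-adjusted growth = e^(0.02−0.01) = 1.0101.
Risk-neutral probability p = (1.0101 − 0.75)/(1.3 − 0.75) = 0.2601/0.5500 = 0.4728

p = 0.4728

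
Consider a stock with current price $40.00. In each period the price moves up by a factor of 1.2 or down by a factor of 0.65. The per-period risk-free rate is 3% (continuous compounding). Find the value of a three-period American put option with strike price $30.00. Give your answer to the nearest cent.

Risk-neutral probability p = (e^0.03 − 0.65)/(1.2 − 0.65) = 0.3805/0.5500 = 0.6917
Terminal stock prices: S_uuu = 69.12, S_uud = 37.44, S_udd = 20.28, S_ddd = 10.98
Terminal payoffs (K − S): max(-39.12, 0) = 0, max(-7.44, 0) = 0, max(9.72, 0) = 9.72, max(19.02, 0) = 19.02
Node uu (S = 57.6): continuation = e^(−0.03)·[0.6917·0.0000 + 0.3083·0.0000] = 0.0000; exercise value = 0.0000 ≤ continuation, so V_uu = 0.0000
Node ud (S = 31.2): continuation = e^(−0.03)·[0.6917·0.0000 + 0.3083·9.7200] = 2.9078; exercise value = 0.0000 ≤ continuation, so V_ud = 2.9078
Node dd (S = 16.9): continuation = e^(−0.03)·[0.6917·9.7200 + 0.3083·19.0150] = 12.2134; exercise value = 13.1000 > continuation, so V_dd = 13.1000 (exercise)
Node u (S = 48): continuation = e^(−0.03)·[0.6917·0.0000 + 0.3083·2.9078] = 0.8699; exercise value = 0.0000 ≤ continuation, so V_u = 0.8699
Node d (S = 26): continuation = e^(−0.03)·[0.6917·2.9078 + 0.3083·13.1000] = 5.8709; exercise value = 4.0000 ≤ continuation, so V_d = 5.8709
Node 0 (S = 40): continuation = e^(−0.03)·[0.6917·0.8699 + 0.3083·5.8709] = 2.3402; exercise value = 0.0000 ≤ continuation, so V_0 = 2.3402

$2.34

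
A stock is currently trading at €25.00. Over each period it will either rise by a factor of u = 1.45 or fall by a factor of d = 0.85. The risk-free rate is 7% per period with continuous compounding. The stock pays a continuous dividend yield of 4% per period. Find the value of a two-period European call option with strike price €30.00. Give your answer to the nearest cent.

€2.07

Per-period risk-free factor R = e^0.07 = 1.0725; dividend-adjusted growth = e^(0.07−0.04) = 1.0305.
Risk-neutral probability p = (1.0305 − 0.85)/(1.45 − 0.85) = 0.1805/0.6000 = 0.3008
Terminal stock prices: S_uu = 52.56, S_ud = 30.81, S_dd = 18.06
Terminal payoffs (S − K): max(22.56, 0) = 22.56, max(0.8125, 0) = 0.8125, max(-11.94, 0) = 0
Node u (S = 36.25): V_u = e^(−0.07)·[0.3008·22.5625 + 0.6992·0.8125] = 6.8568
Node d (S = 21.25): V_d = e^(−0.07)·[0.3008·0.8125 + 0.6992·0.0000] = 0.2278
Node 0 (S = 25): V_0 = e^(−0.07)·[0.3008·6.8568 + 0.6992·0.2278] = 2.0714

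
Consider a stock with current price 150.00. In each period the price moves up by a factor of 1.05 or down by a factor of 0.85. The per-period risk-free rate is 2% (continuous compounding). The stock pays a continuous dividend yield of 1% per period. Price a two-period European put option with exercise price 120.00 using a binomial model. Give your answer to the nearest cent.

0.45

Per-period risk-free factor R = e^0.02 = 1.0202; dividend-adjusted growth = e^(0.02−0.01) = 1.0101.
Risk-neutral probability p = (1.0101 − 0.85)/(1.05 − 0.85) = 0.1601/0.2000 = 0.8003
Terminal stock prices: S_uu = 165.4, S_ud = 133.9, S_dd = 108.4
Terminal payoffs (K − S): max(-45.38, 0) = 0, max(-13.88, 0) = 0, max(11.63, 0) = 11.63
Node u (S = 157.5): V_u = e^(−0.02)·[0.8003·0.0000 + 0.1997·0.0000] = 0.0000
Node d (S = 127.5): V_d = e^(−0.02)·[0.8003·0.0000 + 0.1997·11.6250] = 2.2761
Node 0 (S = 150): V_0 = e^(−0.02)·[0.8003·0.0000 + 0.1997·2.2761] = 0.4456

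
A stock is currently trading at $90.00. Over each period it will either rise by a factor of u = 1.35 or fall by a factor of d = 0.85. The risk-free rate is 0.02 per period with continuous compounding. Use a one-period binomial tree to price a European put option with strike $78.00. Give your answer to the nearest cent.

Risk-neutral probability p = (e^0.02 − 0.85)/(1.35 − 0.85) = 0.1702/0.5000 = 0.3404
Terminal stock prices: S_u = 121.5, S_d = 76.5
Terminal payoffs (K − S): max(-43.5, 0) = 0, max(1.5, 0) = 1.5
Node 0 (S = 90): V_0 = e^(−0.02)·[0.3404·0.0000 + 0.6596·1.5000] = 0.9698

$0.97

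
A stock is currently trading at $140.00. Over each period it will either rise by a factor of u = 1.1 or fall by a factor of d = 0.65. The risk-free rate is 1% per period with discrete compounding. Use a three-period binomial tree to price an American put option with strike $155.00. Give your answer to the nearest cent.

$26.86

Risk-neutral probability p = (1 + 0.01 − 0.65)/(1.1 − 0.65) = 0.3600/0.4500 = 0.8000
Terminal stock prices: S_uuu = 186.3, S_uud = 110.1, S_udd = 65.07, S_ddd = 38.45
Terminal payoffs (K − S): max(-31.34, 0) = 0, max(44.89, 0) = 44.89, max(89.93, 0) = 89.93, max(116.6, 0) = 116.6
Node uu (S = 169.4): continuation = 1/1.01·[0.8000·0.0000 + 0.2000·44.8900] = 8.8891; exercise value = 0.0000 ≤ continuation, so V_uu = 8.8891
Node ud (S = 100.1): continuation = 1/1.01·[0.8000·44.8900 + 0.2000·89.9350] = 53.3653; exercise value = 54.9000 > continuation, so V_ud = 54.9000 (exercise)
Node dd (S = 59.15): continuation = 1/1.01·[0.8000·89.9350 + 0.2000·116.5525] = 94.3153; exercise value = 95.8500 > continuation, so V_dd = 95.8500 (exercise)
Node u (S = 154): continuation = 1/1.01·[0.8000·8.8891 + 0.2000·54.9000] = 17.9122; exercise value = 1.0000 ≤ continuation, so V_u = 17.9122
Node d (S = 91): continuation = 1/1.01·[0.8000·54.9000 + 0.2000·95.8500] = 62.4653; exercise value = 64.0000 > continuation, so V_d = 64.0000 (exercise)
Node 0 (S = 140): continuation = 1/1.01·[0.8000·17.9122 + 0.2000·64.0000] = 26.8611; exercise value = 15.0000 ≤ continuation, so V_0 = 26.8611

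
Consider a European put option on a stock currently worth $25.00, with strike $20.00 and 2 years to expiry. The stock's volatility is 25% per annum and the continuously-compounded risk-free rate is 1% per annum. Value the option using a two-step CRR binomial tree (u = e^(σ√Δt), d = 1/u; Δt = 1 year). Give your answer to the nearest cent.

CRR parameters: u = e^(σ√Δt) = e^(0.25·√1) = 1.2840, d = 1/u = 0.7788
Per-period rate: rΔt = 0.01·1 = 0.01, so R = e^0.01 = 1.0101
Risk-neutral probability p = (e^0.01 − 0.7788)/(1.2840 − 0.7788) = 0.2312/0.5052 = 0.4577
Terminal stock prices: S_uu = 41.22, S_ud = 25, S_dd = 15.16
Terminal payoffs (K − S): max(-21.22, 0) = 0, max(-5, 0) = 0, max(4.837, 0) = 4.837
Node u (S = 32.1): V_u = e^(−0.01)·[0.4577·0.0000 + 0.5423·0.0000] = 0.0000
Node d (S = 19.47): V_d = e^(−0.01)·[0.4577·0.0000 + 0.5423·4.8367] = 2.5968
Node 0 (S = 25): V_0 = e^(−0.01)·[0.4577·0.0000 + 0.5423·2.5968] = 1.3942

$1.39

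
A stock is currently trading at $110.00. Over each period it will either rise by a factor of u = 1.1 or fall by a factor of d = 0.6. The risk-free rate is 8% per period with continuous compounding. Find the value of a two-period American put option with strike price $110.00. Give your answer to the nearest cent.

$2.39

Risk-neutral probability p = (e^0.08 − 0.6)/(1.1 − 0.6) = 0.4833/0.5000 = 0.9666
Terminal stock prices: S_uu = 133.1, S_ud = 72.6, S_dd = 39.6
Terminal payoffs (K − S): max(-23.1, 0) = 0, max(37.4, 0) = 37.4, max(70.4, 0) = 70.4
Node u (S = 121): continuation = e^(−0.08)·[0.9666·0.0000 + 0.0334·37.4000] = 1.1540; exercise value = 0.0000 ≤ continuation, so V_u = 1.1540
Node d (S = 66): continuation = e^(−0.08)·[0.9666·37.4000 + 0.0334·70.4000] = 35.5428; exercise value = 44.0000 > continuation, so V_d = 44.0000 (exercise)
Node 0 (S = 110): continuation = e^(−0.08)·[0.9666·1.1540 + 0.0334·44.0000] = 2.3873; exercise value = 0.0000 ≤ continuation, so V_0 = 2.3873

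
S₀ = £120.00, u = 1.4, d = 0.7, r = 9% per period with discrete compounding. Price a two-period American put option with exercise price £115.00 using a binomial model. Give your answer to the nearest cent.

Risk-neutral probability p = (1 + 0.09 − 0.7)/(1.4 − 0.7) = 0.3900/0.7000 = 0.5571
Terminal stock prices: S_uu = 235.2, S_ud = 117.6, S_dd = 58.8
Terminal payoffs (K − S): max(-120.2, 0) = 0, max(-2.6, 0) = 0, max(56.2, 0) = 56.2
Node u (S = 168): continuation = 1/1.09·[0.5571·0.0000 + 0.4429·0.0000] = 0.0000; exercise value = 0.0000 ≤ continuation, so V_u = 0.0000
Node d (S = 84): continuation = 1/1.09·[0.5571·0.0000 + 0.4429·56.2000] = 22.8336; exercise value = 31.0000 > continuation, so V_d = 31.0000 (exercise)
Node 0 (S = 120): continuation = 1/1.09·[0.5571·0.0000 + 0.4429·31.0000] = 12.5950; exercise value = 0.0000 ≤ continuation, so V_0 = 12.5950

£12.60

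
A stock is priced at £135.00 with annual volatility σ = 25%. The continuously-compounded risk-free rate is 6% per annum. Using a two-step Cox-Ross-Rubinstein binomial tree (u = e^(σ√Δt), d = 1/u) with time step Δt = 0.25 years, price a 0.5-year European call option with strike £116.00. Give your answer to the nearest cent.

£24.77

CRR parameters: u = e^(σ√Δt) = e^(0.25·√0.25) = 1.1331, d = 1/u = 0.8825
Per-period rate: rΔt = 0.06·0.25 = 0.015, so R = e^0.015 = 1.0151
Risk-neutral probability p = (e^0.015 − 0.8825)/(1.1331 − 0.8825) = 0.1326/0.2507 = 0.5291
Terminal stock prices: S_uu = 173.3, S_ud = 135, S_dd = 105.1
Terminal payoffs (S − K): max(57.34, 0) = 57.34, max(19, 0) = 19, max(-10.86, 0) = 0
Node u (S = 153): V_u = e^(−0.015)·[0.5291·57.3434 + 0.4709·19.0000] = 38.7021
Node d (S = 119.1): V_d = e^(−0.015)·[0.5291·19.0000 + 0.4709·0.0000] = 9.9030
Node 0 (S = 135): V_0 = e^(−0.015)·[0.5291·38.7021 + 0.4709·9.9030] = 24.7659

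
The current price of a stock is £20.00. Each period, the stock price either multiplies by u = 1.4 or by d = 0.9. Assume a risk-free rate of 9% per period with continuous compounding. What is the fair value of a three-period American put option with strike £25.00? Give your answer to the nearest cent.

Risk-neutral probability p = (e^0.09 − 0.9)/(1.4 − 0.9) = 0.1942/0.5000 = 0.3883
Terminal stock prices: S_uuu = 54.88, S_uud = 35.28, S_udd = 22.68, S_ddd = 14.58
Terminal payoffs (K − S): max(-29.88, 0) = 0, max(-10.28, 0) = 0, max(2.32, 0) = 2.32, max(10.42, 0) = 10.42
Node uu (S = 39.2): continuation = e^(−0.09)·[0.3883·0.0000 + 0.6117·0.0000] = 0.0000; exercise value = 0.0000 ≤ continuation, so V_uu = 0.0000
Node ud (S = 25.2): continuation = e^(−0.09)·[0.3883·0.0000 + 0.6117·2.3200] = 1.2969; exercise value = 0.0000 ≤ continuation, so V_ud = 1.2969
Node dd (S = 16.2): continuation = e^(−0.09)·[0.3883·2.3200 + 0.6117·10.4200] = 6.6483; exercise value = 8.8000 > continuation, so V_dd = 8.8000 (exercise)
Node u (S = 28): continuation = e^(−0.09)·[0.3883·0.0000 + 0.6117·1.2969] = 0.7250; exercise value = 0.0000 ≤ continuation, so V_u = 0.7250
Node d (S = 18): continuation = e^(−0.09)·[0.3883·1.2969 + 0.6117·8.8000] = 5.3796; exercise value = 7.0000 > continuation, so V_d = 7.0000 (exercise)
Node 0 (S = 20): continuation = e^(−0.09)·[0.3883·0.7250 + 0.6117·7.0000] = 4.1704; exercise value = 5.0000 > continuation, so V_0 = 5.0000 (exercise)

£5.00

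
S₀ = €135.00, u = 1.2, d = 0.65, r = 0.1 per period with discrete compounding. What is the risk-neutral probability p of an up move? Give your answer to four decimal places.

Risk-neutral probability p = (1 + 0.1 − 0.65)/(1.2 − 0.65) = 0.4500/0.5500 = 0.8182

p = 0.8182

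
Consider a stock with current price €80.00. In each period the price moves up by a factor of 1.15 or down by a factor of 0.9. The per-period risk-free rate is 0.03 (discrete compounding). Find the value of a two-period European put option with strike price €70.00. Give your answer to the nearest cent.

Risk-neutral probability p = (1 + 0.03 − 0.9)/(1.15 − 0.9) = 0.1300/0.2500 = 0.5200
Terminal stock prices: S_uu = 105.8, S_ud = 82.8, S_dd = 64.8
Terminal payoffs (K − S): max(-35.8, 0) = 0, max(-12.8, 0) = 0, max(5.2, 0) = 5.2
Node u (S = 92): V_u = 1/1.03·[0.5200·0.0000 + 0.4800·0.0000] = 0.0000
Node d (S = 72): V_d = 1/1.03·[0.5200·0.0000 + 0.4800·5.2000] = 2.4233
Node 0 (S = 80): V_0 = 1/1.03·[0.5200·0.0000 + 0.4800·2.4233] = 1.1293

€1.13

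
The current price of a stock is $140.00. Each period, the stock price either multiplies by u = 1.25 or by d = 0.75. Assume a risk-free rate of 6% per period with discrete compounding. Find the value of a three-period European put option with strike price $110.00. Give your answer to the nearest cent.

Risk-neutral probability p = (1 + 0.06 − 0.75)/(1.25 − 0.75) = 0.3100/0.5000 = 0.6200
Terminal stock prices: S_uuu = 273.4, S_uud = 164.1, S_udd = 98.44, S_ddd = 59.06
Terminal payoffs (K − S): max(-163.4, 0) = 0, max(-54.06, 0) = 0, max(11.56, 0) = 11.56, max(50.94, 0) = 50.94
Node uu (S = 218.8): V_uu = 1/1.06·[0.6200·0.0000 + 0.3800·0.0000] = 0.0000
Node ud (S = 131.2): V_ud = 1/1.06·[0.6200·0.0000 + 0.3800·11.5625] = 4.1450
Node dd (S = 78.75): V_dd = 1/1.06·[0.6200·11.5625 + 0.3800·50.9375] = 25.0236
Node u (S = 175): V_u = 1/1.06·[0.6200·0.0000 + 0.3800·4.1450] = 1.4860
Node d (S = 105): V_d = 1/1.06·[0.6200·4.1450 + 0.3800·25.0236] = 11.3952
Node 0 (S = 140): V_0 = 1/1.06·[0.6200·1.4860 + 0.3800·11.3952] = 4.9542

$4.95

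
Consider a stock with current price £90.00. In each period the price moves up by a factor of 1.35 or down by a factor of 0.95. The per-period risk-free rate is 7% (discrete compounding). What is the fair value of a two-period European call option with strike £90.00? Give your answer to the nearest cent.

Risk-neutral probability p = (1 + 0.07 − 0.95)/(1.35 − 0.95) = 0.1200/0.4000 = 0.3000
Terminal stock prices: S_uu = 164, S_ud = 115.4, S_dd = 81.22
Terminal payoffs (S − K): max(74.03, 0) = 74.03, max(25.43, 0) = 25.43, max(-8.775, 0) = 0
Node u (S = 121.5): V_u = 1/1.07·[0.3000·74.0250 + 0.7000·25.4250] = 37.3879
Node d (S = 85.5): V_d = 1/1.07·[0.3000·25.4250 + 0.7000·0.0000] = 7.1285
Node 0 (S = 90): V_0 = 1/1.07·[0.3000·37.3879 + 0.7000·7.1285] = 15.1461

£15.15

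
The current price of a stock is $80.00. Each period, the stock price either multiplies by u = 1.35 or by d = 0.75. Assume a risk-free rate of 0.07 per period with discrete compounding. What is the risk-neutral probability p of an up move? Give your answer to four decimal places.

Risk-neutral probability p = (1 + 0.07 − 0.75)/(1.35 − 0.75) = 0.3200/0.6000 = 0.5333

p = 0.5333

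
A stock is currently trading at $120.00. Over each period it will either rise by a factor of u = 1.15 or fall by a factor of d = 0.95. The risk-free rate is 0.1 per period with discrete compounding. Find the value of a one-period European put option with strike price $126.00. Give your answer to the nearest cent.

Risk-neutral probability p = (1 + 0.1 − 0.95)/(1.15 − 0.95) = 0.1500/0.2000 = 0.7500
Terminal stock prices: S_u = 138, S_d = 114
Terminal payoffs (K − S): max(-12, 0) = 0, max(12, 0) = 12
Node 0 (S = 120): V_0 = 1/1.1·[0.7500·0.0000 + 0.2500·12.0000] = 2.7273

$2.73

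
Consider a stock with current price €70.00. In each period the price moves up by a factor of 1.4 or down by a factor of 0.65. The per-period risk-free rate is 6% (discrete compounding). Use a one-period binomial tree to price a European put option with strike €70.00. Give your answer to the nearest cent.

Risk-neutral probability p = (1 + 0.06 − 0.65)/(1.4 − 0.65) = 0.4100/0.7500 = 0.5467
Terminal stock prices: S_u = 98, S_d = 45.5
Terminal payoffs (K − S): max(-28, 0) = 0, max(24.5, 0) = 24.5
Node 0 (S = 70): V_0 = 1/1.06·[0.5467·0.0000 + 0.4533·24.5000] = 10.4780

€10.48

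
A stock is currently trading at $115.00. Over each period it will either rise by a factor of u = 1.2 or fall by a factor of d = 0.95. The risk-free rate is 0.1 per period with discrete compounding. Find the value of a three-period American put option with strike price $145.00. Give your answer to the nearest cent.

$30.00

Risk-neutral probability p = (1 + 0.1 − 0.95)/(1.2 − 0.95) = 0.1500/0.2500 = 0.6000
Terminal stock prices: S_uuu = 198.7, S_uud = 157.3, S_udd = 124.5, S_ddd = 98.6
Terminal payoffs (K − S): max(-53.72, 0) = 0, max(-12.32, 0) = 0, max(20.45, 0) = 20.45, max(46.4, 0) = 46.4
Node uu (S = 165.6): continuation = 1/1.1·[0.6000·0.0000 + 0.4000·0.0000] = 0.0000; exercise value = 0.0000 ≤ continuation, so V_uu = 0.0000
Node ud (S = 131.1): continuation = 1/1.1·[0.6000·0.0000 + 0.4000·20.4550] = 7.4382; exercise value = 13.9000 > continuation, so V_ud = 13.9000 (exercise)
Node dd (S = 103.8): continuation = 1/1.1·[0.6000·20.4550 + 0.4000·46.4019] = 28.0307; exercise value = 41.2125 > continuation, so V_dd = 41.2125 (exercise)
Node u (S = 138): continuation = 1/1.1·[0.6000·0.0000 + 0.4000·13.9000] = 5.0545; exercise value = 7.0000 > continuation, so V_u = 7.0000 (exercise)
Node d (S = 109.2): continuation = 1/1.1·[0.6000·13.9000 + 0.4000·41.2125] = 22.5682; exercise value = 35.7500 > continuation, so V_d = 35.7500 (exercise)
Node 0 (S = 115): continuation = 1/1.1·[0.6000·7.0000 + 0.4000·35.7500] = 16.8182; exercise value = 30.0000 > continuation, so V_0 = 30.0000 (exercise)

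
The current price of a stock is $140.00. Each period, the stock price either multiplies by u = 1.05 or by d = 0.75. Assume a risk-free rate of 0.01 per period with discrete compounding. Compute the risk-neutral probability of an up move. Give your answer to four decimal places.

p = 0.8667

Risk-neutral probability p = (1 + 0.01 − 0.75)/(1.05 − 0.75) = 0.2600/0.3000 = 0.8667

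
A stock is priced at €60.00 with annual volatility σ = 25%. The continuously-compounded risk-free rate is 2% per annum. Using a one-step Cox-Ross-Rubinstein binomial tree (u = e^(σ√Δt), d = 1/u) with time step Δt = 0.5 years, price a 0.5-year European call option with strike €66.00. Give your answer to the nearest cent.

€2.69

CRR parameters: u = e^(σ√Δt) = e^(0.25·√0.5) = 1.1934, d = 1/u = 0.8380
Per-period rate: rΔt = 0.02·0.5 = 0.01, so R = e^0.01 = 1.0101
Risk-neutral probability p = (e^0.01 − 0.8380)/(1.1934 − 0.8380) = 0.1721/0.3554 = 0.4842
Terminal stock prices: S_u = 71.6, S_d = 50.28
Terminal payoffs (S − K): max(5.602, 0) = 5.602, max(-15.72, 0) = 0
Node 0 (S = 60): V_0 = e^(−0.01)·[0.4842·5.6019 + 0.5158·0.0000] = 2.6854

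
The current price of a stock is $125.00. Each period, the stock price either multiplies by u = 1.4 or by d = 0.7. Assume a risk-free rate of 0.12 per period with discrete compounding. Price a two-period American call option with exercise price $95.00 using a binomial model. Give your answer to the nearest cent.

$53.57

Risk-neutral probability p = (1 + 0.12 − 0.7)/(1.4 − 0.7) = 0.4200/0.7000 = 0.6000
Terminal stock prices: S_uu = 245, S_ud = 122.5, S_dd = 61.25
Terminal payoffs (S − K): max(150, 0) = 150, max(27.5, 0) = 27.5, max(-33.75, 0) = 0
Node u (S = 175): continuation = 1/1.12·[0.6000·150.0000 + 0.4000·27.5000] = 90.1786; exercise value = 80.0000 ≤ continuation, so V_u = 90.1786
Node d (S = 87.5): continuation = 1/1.12·[0.6000·27.5000 + 0.4000·0.0000] = 14.7321; exercise value = 0.0000 ≤ continuation, so V_d = 14.7321
Node 0 (S = 125): continuation = 1/1.12·[0.6000·90.1786 + 0.4000·14.7321] = 53.5714; exercise value = 30.0000 ≤ continuation, so V_0 = 53.5714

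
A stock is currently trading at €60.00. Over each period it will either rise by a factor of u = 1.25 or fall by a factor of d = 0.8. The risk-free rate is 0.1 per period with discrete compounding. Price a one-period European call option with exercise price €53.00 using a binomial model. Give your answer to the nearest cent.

€13.33

Risk-neutral probability p = (1 + 0.1 − 0.8)/(1.25 − 0.8) = 0.3000/0.4500 = 0.6667
Terminal stock prices: S_u = 75, S_d = 48
Terminal payoffs (S − K): max(22, 0) = 22, max(-5, 0) = 0
Node 0 (S = 60): V_0 = 1/1.1·[0.6667·22.0000 + 0.3333·0.0000] = 13.3333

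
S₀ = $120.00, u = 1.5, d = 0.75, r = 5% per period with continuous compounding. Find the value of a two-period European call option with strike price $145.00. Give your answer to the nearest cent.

$18.25

Risk-neutral probability p = (e^0.05 − 0.75)/(1.5 − 0.75) = 0.3013/0.7500 = 0.4017
Terminal stock prices: S_uu = 270, S_ud = 135, S_dd = 67.5
Terminal payoffs (S − K): max(125, 0) = 125, max(-10, 0) = 0, max(-77.5, 0) = 0
Node u (S = 180): V_u = e^(−0.05)·[0.4017·125.0000 + 0.5983·0.0000] = 47.7630
Node d (S = 90): V_d = e^(−0.05)·[0.4017·0.0000 + 0.5983·0.0000] = 0.0000
Node 0 (S = 120): V_0 = e^(−0.05)·[0.4017·47.7630 + 0.5983·0.0000] = 18.2504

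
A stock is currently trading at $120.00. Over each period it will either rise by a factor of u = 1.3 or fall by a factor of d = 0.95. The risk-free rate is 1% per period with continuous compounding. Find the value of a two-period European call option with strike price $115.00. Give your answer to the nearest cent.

$11.78

Risk-neutral probability p = (e^0.01 − 0.95)/(1.3 − 0.95) = 0.0601/0.3500 = 0.1716
Terminal stock prices: S_uu = 202.8, S_ud = 148.2, S_dd = 108.3
Terminal payoffs (S − K): max(87.8, 0) = 87.8, max(33.2, 0) = 33.2, max(-6.7, 0) = 0
Node u (S = 156): V_u = e^(−0.01)·[0.1716·87.8000 + 0.8284·33.2000] = 42.1443
Node d (S = 114): V_d = e^(−0.01)·[0.1716·33.2000 + 0.8284·0.0000] = 5.6395
Node 0 (S = 120): V_0 = e^(−0.01)·[0.1716·42.1443 + 0.8284·5.6395] = 11.7843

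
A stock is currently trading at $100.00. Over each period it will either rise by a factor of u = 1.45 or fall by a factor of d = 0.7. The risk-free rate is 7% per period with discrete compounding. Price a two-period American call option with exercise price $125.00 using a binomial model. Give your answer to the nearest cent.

$18.12

Risk-neutral probability p = (1 + 0.07 − 0.7)/(1.45 − 0.7) = 0.3700/0.7500 = 0.4933
Terminal stock prices: S_uu = 210.2, S_ud = 101.5, S_dd = 49
Terminal payoffs (S − K): max(85.25, 0) = 85.25, max(-23.5, 0) = 0, max(-76, 0) = 0
Node u (S = 145): continuation = 1/1.07·[0.4933·85.2500 + 0.5067·0.0000] = 39.3053; exercise value = 20.0000 ≤ continuation, so V_u = 39.3053
Node d (S = 70): continuation = 1/1.07·[0.4933·0.0000 + 0.5067·0.0000] = 0.0000; exercise value = 0.0000 ≤ continuation, so V_d = 0.0000
Node 0 (S = 100): continuation = 1/1.07·[0.4933·39.3053 + 0.5067·0.0000] = 18.1221; exercise value = 0.0000 ≤ continuation, so V_0 = 18.1221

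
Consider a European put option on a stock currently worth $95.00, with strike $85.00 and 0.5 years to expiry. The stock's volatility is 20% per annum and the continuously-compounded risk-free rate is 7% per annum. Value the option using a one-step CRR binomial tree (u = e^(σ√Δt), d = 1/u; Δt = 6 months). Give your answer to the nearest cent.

CRR parameters: u = e^(σ√Δt) = e^(0.2·√0.5) = 1.1519, d = 1/u = 0.8681
Per-period rate: rΔt = 0.07·0.5 = 0.035, so R = e^0.035 = 1.0356
Risk-neutral probability p = (e^0.035 − 0.8681)/(1.1519 − 0.8681) = 0.1675/0.2838 = 0.5902
Terminal stock prices: S_u = 109.4, S_d = 82.47
Terminal payoffs (K − S): max(-24.43, 0) = 0, max(2.528, 0) = 2.528
Node 0 (S = 95): V_0 = e^(−0.035)·[0.5902·0.0000 + 0.4098·2.5283] = 1.0004

$1.00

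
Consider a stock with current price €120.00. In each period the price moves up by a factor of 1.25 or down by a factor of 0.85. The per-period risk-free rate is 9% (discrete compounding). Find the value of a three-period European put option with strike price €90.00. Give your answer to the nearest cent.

Risk-neutral probability p = (1 + 0.09 − 0.85)/(1.25 − 0.85) = 0.2400/0.4000 = 0.6000
Terminal stock prices: S_uuu = 234.4, S_uud = 159.4, S_udd = 108.4, S_ddd = 73.69
Terminal payoffs (K − S): max(-144.4, 0) = 0, max(-69.38, 0) = 0, max(-18.37, 0) = 0, max(16.31, 0) = 16.31
Node uu (S = 187.5): V_uu = 1/1.09·[0.6000·0.0000 + 0.4000·0.0000] = 0.0000
Node ud (S = 127.5): V_ud = 1/1.09·[0.6000·0.0000 + 0.4000·0.0000] = 0.0000
Node dd (S = 86.7): V_dd = 1/1.09·[0.6000·0.0000 + 0.4000·16.3050] = 5.9835
Node u (S = 150): V_u = 1/1.09·[0.6000·0.0000 + 0.4000·0.0000] = 0.0000
Node d (S = 102): V_d = 1/1.09·[0.6000·0.0000 + 0.4000·5.9835] = 2.1958
Node 0 (S = 120): V_0 = 1/1.09·[0.6000·0.0000 + 0.4000·2.1958] = 0.8058

€0.81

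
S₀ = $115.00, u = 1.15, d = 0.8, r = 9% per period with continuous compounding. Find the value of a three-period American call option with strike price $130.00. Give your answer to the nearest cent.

Risk-neutral probability p = (e^0.09 − 0.8)/(1.15 − 0.8) = 0.2942/0.3500 = 0.8405
Terminal stock prices: S_uuu = 174.9, S_uud = 121.7, S_udd = 84.64, S_ddd = 58.88
Terminal payoffs (S − K): max(44.9, 0) = 44.9, max(-8.33, 0) = 0, max(-45.36, 0) = 0, max(-71.12, 0) = 0
Node uu (S = 152.1): continuation = e^(−0.09)·[0.8405·44.9006 + 0.1595·0.0000] = 34.4907; exercise value = 22.0875 ≤ continuation, so V_uu = 34.4907
Node ud (S = 105.8): continuation = e^(−0.09)·[0.8405·0.0000 + 0.1595·0.0000] = 0.0000; exercise value = 0.0000 ≤ continuation, so V_ud = 0.0000
Node dd (S = 73.6): continuation = e^(−0.09)·[0.8405·0.0000 + 0.1595·0.0000] = 0.0000; exercise value = 0.0000 ≤ continuation, so V_dd = 0.0000
Node u (S = 132.2): continuation = e^(−0.09)·[0.8405·34.4907 + 0.1595·0.0000] = 26.4943; exercise value = 2.2500 ≤ continuation, so V_u = 26.4943
Node d (S = 92): continuation = e^(−0.09)·[0.8405·0.0000 + 0.1595·0.0000] = 0.0000; exercise value = 0.0000 ≤ continuation, so V_d = 0.0000
Node 0 (S = 115): continuation = e^(−0.09)·[0.8405·26.4943 + 0.1595·0.0000] = 20.3518; exercise value = 0.0000 ≤ continuation, so V_0 = 20.3518

$20.35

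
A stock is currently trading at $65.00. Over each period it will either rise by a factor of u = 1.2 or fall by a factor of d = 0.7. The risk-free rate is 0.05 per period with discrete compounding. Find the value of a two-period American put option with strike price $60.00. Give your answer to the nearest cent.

$5.17

Risk-neutral probability p = (1 + 0.05 − 0.7)/(1.2 − 0.7) = 0.3500/0.5000 = 0.7000
Terminal stock prices: S_uu = 93.6, S_ud = 54.6, S_dd = 31.85
Terminal payoffs (K − S): max(-33.6, 0) = 0, max(5.4, 0) = 5.4, max(28.15, 0) = 28.15
Node u (S = 78): continuation = 1/1.05·[0.7000·0.0000 + 0.3000·5.4000] = 1.5429; exercise value = 0.0000 ≤ continuation, so V_u = 1.5429
Node d (S = 45.5): continuation = 1/1.05·[0.7000·5.4000 + 0.3000·28.1500] = 11.6429; exercise value = 14.5000 > continuation, so V_d = 14.5000 (exercise)
Node 0 (S = 65): continuation = 1/1.05·[0.7000·1.5429 + 0.3000·14.5000] = 5.1714; exercise value = 0.0000 ≤ continuation, so V_0 = 5.1714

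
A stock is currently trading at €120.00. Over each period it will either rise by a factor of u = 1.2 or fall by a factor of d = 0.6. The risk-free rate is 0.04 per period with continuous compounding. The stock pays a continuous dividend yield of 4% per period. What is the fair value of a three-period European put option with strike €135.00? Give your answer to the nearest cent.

€32.32

Per-period risk-free factor R = e^0.04 = 1.0408; dividend-adjusted growth = e^(0.04−0.04) = 1.0000.
Risk-neutral probability p = (1.0000 − 0.6)/(1.2 − 0.6) = 0.4000/0.6000 = 0.6667
Terminal stock prices: S_uuu = 207.4, S_uud = 103.7, S_udd = 51.84, S_ddd = 25.92
Terminal payoffs (K − S): max(-72.36, 0) = 0, max(31.32, 0) = 31.32, max(83.16, 0) = 83.16, max(109.1, 0) = 109.1
Node uu (S = 172.8): V_uu = e^(−0.04)·[0.6667·0.0000 + 0.3333·31.3200] = 10.0306
Node ud (S = 86.4): V_ud = e^(−0.04)·[0.6667·31.3200 + 0.3333·83.1600] = 46.6944
Node dd (S = 43.2): V_dd = e^(−0.04)·[0.6667·83.1600 + 0.3333·109.0800] = 88.2005
Node u (S = 144): V_u = e^(−0.04)·[0.6667·10.0306 + 0.3333·46.6944] = 21.3794
Node d (S = 72): V_d = e^(−0.04)·[0.6667·46.6944 + 0.3333·88.2005] = 58.1563
Node 0 (S = 120): V_0 = e^(−0.04)·[0.6667·21.3794 + 0.3333·58.1563] = 32.3194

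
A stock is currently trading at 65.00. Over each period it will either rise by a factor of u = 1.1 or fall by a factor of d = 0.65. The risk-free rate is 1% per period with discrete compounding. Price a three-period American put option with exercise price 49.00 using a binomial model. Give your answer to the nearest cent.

Risk-neutral probability p = (1 + 0.01 − 0.65)/(1.1 − 0.65) = 0.3600/0.4500 = 0.8000
Terminal stock prices: S_uuu = 86.52, S_uud = 51.12, S_udd = 30.21, S_ddd = 17.85
Terminal payoffs (K − S): max(-37.52, 0) = 0, max(-2.123, 0) = 0, max(18.79, 0) = 18.79, max(31.15, 0) = 31.15
Node uu (S = 78.65): continuation = 1/1.01·[0.8000·0.0000 + 0.2000·0.0000] = 0.0000; exercise value = 0.0000 ≤ continuation, so V_uu = 0.0000
Node ud (S = 46.48): continuation = 1/1.01·[0.8000·0.0000 + 0.2000·18.7912] = 3.7210; exercise value = 2.5250 ≤ continuation, so V_ud = 3.7210
Node dd (S = 27.46): continuation = 1/1.01·[0.8000·18.7912 + 0.2000·31.1494] = 21.0524; exercise value = 21.5375 > continuation, so V_dd = 21.5375 (exercise)
Node u (S = 71.5): continuation = 1/1.01·[0.8000·0.0000 + 0.2000·3.7210] = 0.7368; exercise value = 0.0000 ≤ continuation, so V_u = 0.7368
Node d (S = 42.25): continuation = 1/1.01·[0.8000·3.7210 + 0.2000·21.5375] = 7.2122; exercise value = 6.7500 ≤ continuation, so V_d = 7.2122
Node 0 (S = 65): continuation = 1/1.01·[0.8000·0.7368 + 0.2000·7.2122] = 2.0118; exercise value = 0.0000 ≤ continuation, so V_0 = 2.0118

2.01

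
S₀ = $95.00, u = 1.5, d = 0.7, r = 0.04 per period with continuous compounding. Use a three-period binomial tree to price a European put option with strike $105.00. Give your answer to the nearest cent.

$25.28

Risk-neutral probability p = (e^0.04 − 0.7)/(1.5 − 0.7) = 0.3408/0.8000 = 0.4260
Terminal stock prices: S_uuu = 320.6, S_uud = 149.6, S_udd = 69.82, S_ddd = 32.58
Terminal payoffs (K − S): max(-215.6, 0) = 0, max(-44.62, 0) = 0, max(35.18, 0) = 35.18, max(72.42, 0) = 72.42
Node uu (S = 213.8): V_uu = e^(−0.04)·[0.4260·0.0000 + 0.5740·0.0000] = 0.0000
Node ud (S = 99.75): V_ud = e^(−0.04)·[0.4260·0.0000 + 0.5740·35.1750] = 19.3983
Node dd (S = 46.55): V_dd = e^(−0.04)·[0.4260·35.1750 + 0.5740·72.4150] = 54.3329
Node u (S = 142.5): V_u = e^(−0.04)·[0.4260·0.0000 + 0.5740·19.3983] = 10.6978
Node d (S = 66.5): V_d = e^(−0.04)·[0.4260·19.3983 + 0.5740·54.3329] = 37.9034
Node 0 (S = 95): V_0 = e^(−0.04)·[0.4260·10.6978 + 0.5740·37.9034] = 25.2817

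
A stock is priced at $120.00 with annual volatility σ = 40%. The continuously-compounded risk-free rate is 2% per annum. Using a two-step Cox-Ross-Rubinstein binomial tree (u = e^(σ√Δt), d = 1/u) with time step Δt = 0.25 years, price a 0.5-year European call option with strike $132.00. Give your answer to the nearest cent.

CRR parameters: u = e^(σ√Δt) = e^(0.4·√0.25) = 1.2214, d = 1/u = 0.8187
Per-period rate: rΔt = 0.02·0.25 = 0.005, so R = e^0.005 = 1.0050
Risk-neutral probability p = (e^0.005 − 0.8187)/(1.2214 − 0.8187) = 0.1863/0.4027 = 0.4626
Terminal stock prices: S_uu = 179, S_ud = 120, S_dd = 80.44
Terminal payoffs (S − K): max(47.02, 0) = 47.02, max(-12, 0) = 0, max(-51.56, 0) = 0
Node u (S = 146.6): V_u = e^(−0.005)·[0.4626·47.0190 + 0.5374·0.0000] = 21.6432
Node d (S = 98.25): V_d = e^(−0.005)·[0.4626·0.0000 + 0.5374·0.0000] = 0.0000
Node 0 (S = 120): V_0 = e^(−0.005)·[0.4626·21.6432 + 0.5374·0.0000] = 9.9625

$9.96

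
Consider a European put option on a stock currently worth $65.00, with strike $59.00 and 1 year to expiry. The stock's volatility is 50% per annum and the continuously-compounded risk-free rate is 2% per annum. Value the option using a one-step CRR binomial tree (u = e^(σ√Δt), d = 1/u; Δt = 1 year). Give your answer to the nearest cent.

$11.57

CRR parameters: u = e^(σ√Δt) = e^(0.5·√1) = 1.6487, d = 1/u = 0.6065
Per-period rate: rΔt = 0.02·1 = 0.02, so R = e^0.02 = 1.0202
Risk-neutral probability p = (e^0.02 − 0.6065)/(1.6487 − 0.6065) = 0.4137/1.0422 = 0.3969
Terminal stock prices: S_u = 107.2, S_d = 39.42
Terminal payoffs (K − S): max(-48.17, 0) = 0, max(19.58, 0) = 19.58
Node 0 (S = 65): V_0 = e^(−0.02)·[0.3969·0.0000 + 0.6031·19.5755] = 11.5717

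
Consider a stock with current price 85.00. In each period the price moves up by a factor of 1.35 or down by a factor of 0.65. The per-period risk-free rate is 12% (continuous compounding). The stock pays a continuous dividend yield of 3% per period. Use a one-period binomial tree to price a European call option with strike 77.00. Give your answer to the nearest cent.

21.25

Per-period risk-free factor R = e^0.12 = 1.1275; dividend-adjusted growth = e^(0.12−0.03) = 1.0942.
Risk-neutral probability p = (1.0942 − 0.65)/(1.35 − 0.65) = 0.4442/0.7000 = 0.6345
Terminal stock prices: S_u = 114.8, S_d = 55.25
Terminal payoffs (S − K): max(37.75, 0) = 37.75, max(-21.75, 0) = 0
Node 0 (S = 85): V_0 = e^(−0.12)·[0.6345·37.7500 + 0.3655·0.0000] = 21.2450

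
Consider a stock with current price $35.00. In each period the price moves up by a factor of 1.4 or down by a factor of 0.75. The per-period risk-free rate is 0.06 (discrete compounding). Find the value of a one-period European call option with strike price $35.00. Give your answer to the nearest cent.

$6.30

Risk-neutral probability p = (1 + 0.06 − 0.75)/(1.4 − 0.75) = 0.3100/0.6500 = 0.4769
Terminal stock prices: S_u = 49, S_d = 26.25
Terminal payoffs (S − K): max(14, 0) = 14, max(-8.75, 0) = 0
Node 0 (S = 35): V_0 = 1/1.06·[0.4769·14.0000 + 0.5231·0.0000] = 6.2990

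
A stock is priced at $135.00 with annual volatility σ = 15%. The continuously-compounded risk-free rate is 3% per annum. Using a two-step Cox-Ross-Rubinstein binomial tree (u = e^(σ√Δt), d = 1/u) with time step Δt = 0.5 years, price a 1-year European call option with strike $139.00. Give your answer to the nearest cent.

CRR parameters: u = e^(σ√Δt) = e^(0.15·√0.5) = 1.1119, d = 1/u = 0.8994
Per-period rate: rΔt = 0.03·0.5 = 0.015, so R = e^0.015 = 1.0151
Risk-neutral probability p = (e^0.015 − 0.8994)/(1.1119 − 0.8994) = 0.1157/0.2125 = 0.5446
Terminal stock prices: S_uu = 166.9, S_ud = 135, S_dd = 109.2
Terminal payoffs (S − K): max(27.9, 0) = 27.9, max(-4, 0) = 0, max(-29.8, 0) = 0
Node u (S = 150.1): V_u = e^(−0.015)·[0.5446·27.9020 + 0.4554·0.0000] = 14.9697
Node d (S = 121.4): V_d = e^(−0.015)·[0.5446·0.0000 + 0.4554·0.0000] = 0.0000
Node 0 (S = 135): V_0 = e^(−0.015)·[0.5446·14.9697 + 0.4554·0.0000] = 8.0314

$8.03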